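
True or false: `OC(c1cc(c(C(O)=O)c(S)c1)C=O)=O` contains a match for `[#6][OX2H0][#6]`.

The pattern [#6][OX2H0][#6] describes an aliphatic oxygen bridging two carbons with no H on the oxygen — an ether.
The closest candidate here is a carboxylic acid group (-C(=O)OH), but the -OH oxygen has H1; the =O is OX1, not OX2. No other fragment satisfies the full query, so there is no match.

False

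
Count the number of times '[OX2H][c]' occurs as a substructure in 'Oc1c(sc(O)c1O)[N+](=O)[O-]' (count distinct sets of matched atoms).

3

[OX2H][c] is the SMARTS for a phenol: a hydroxyl oxygen attached to an aromatic carbon.
The molecule carries 3 separate instances of a hydroxyl group (-OH) meeting every constraint; each maps to a distinct set of atoms, giving 3 matches.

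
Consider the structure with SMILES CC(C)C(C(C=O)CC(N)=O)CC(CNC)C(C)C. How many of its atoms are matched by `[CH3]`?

5

The query [CH3] means: aliphatic carbon with exactly three hydrogens.
Check the 19 heavy atoms by environment: 3× C (H2) → no; 6× C (H1) → no; 2× O (H0) → no; 5× C (H3) → match; 1× C (H0) → no; 1× N (H2) → no; 1× N (H1) → no.
That gives 5 matching atoms.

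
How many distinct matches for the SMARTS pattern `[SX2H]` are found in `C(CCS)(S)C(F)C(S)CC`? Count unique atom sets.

3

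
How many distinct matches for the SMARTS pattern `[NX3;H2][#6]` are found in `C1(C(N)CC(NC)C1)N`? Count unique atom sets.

[NX3;H2][#6] is the SMARTS for a primary amine: a trivalent nitrogen with two H attached to carbon.
The molecule carries 2 separate instances of a primary amino group (-NH2) meeting every constraint; each maps to a distinct set of atoms, giving 2 matches.

2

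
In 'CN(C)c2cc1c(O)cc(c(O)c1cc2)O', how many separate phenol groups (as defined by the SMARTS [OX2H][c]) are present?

3

[OX2H][c] is the SMARTS for a phenol: a hydroxyl oxygen attached to an aromatic carbon.
The molecule carries 3 separate instances of a hydroxyl group (-OH) meeting every constraint; each maps to a distinct set of atoms, giving 3 matches.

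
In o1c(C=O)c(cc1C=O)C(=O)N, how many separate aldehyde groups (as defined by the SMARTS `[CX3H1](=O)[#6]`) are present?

2

[CX3H1](=O)[#6] is the SMARTS for an aldehyde: an sp2 carbon with one H, double-bonded to O and single-bonded to carbon.
The molecule carries 2 separate instances of an aldehyde (-CHO) meeting every constraint; each maps to a distinct set of atoms, giving 2 matches.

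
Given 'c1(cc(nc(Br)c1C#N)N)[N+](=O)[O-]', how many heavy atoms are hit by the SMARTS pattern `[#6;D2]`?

2

The query [#6;D2] means: any carbon bonded to exactly two heavy atoms.
Check the 13 heavy atoms by environment: 1× n (aromatic, D2) → no; 4× c (aromatic, D3) → no; 1× c (aromatic, D2) → match; 1× Br (D1) → no; 2× N (D1) → no; 1× C (D2) → match; 1× N (charge +1, D3) → no; 1× O (charge -1, D1) → no; 1× O (D1) → no.
Summing the matching environments: 1 + 1 = 2 matching atoms.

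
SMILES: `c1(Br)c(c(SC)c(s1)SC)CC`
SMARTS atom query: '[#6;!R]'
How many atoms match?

4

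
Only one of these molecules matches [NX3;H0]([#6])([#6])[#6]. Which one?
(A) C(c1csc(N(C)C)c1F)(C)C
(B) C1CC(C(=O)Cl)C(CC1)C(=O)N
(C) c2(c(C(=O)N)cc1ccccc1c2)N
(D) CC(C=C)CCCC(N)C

A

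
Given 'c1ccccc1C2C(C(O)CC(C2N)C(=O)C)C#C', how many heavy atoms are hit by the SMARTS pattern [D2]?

7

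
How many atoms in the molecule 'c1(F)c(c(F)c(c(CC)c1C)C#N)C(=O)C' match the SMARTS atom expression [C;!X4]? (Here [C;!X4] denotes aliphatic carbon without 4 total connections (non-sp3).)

Check the 16 heavy atoms by environment: 6× c (aromatic, X3) → no; 4× C (X4) → no; 1× C (X2) → match; 1× N (X1) → no; 2× F (X1) → no; 1× C (X3) → match; 1× O (X1) → no.
Summing the matching environments: 1 + 1 = 2 matching atoms.

2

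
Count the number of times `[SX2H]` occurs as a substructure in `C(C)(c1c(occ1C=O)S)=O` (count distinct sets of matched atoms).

1

[SX2H] is the SMARTS for a thiol: an aliphatic sulfur with two connections, one being H.
Exactly one fragment in the molecule meets all constraints, giving 1 match.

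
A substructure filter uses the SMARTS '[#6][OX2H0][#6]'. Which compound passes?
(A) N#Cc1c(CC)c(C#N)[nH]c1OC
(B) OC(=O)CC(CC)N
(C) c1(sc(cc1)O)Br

A

[#6][OX2H0][#6] describes an aliphatic oxygen bridging two carbons with no H on the oxygen (an ether).
(A) contains a methoxy ether (-OCH3), which satisfies every atom and bond constraint.
(B) has a carboxylic acid group (-C(=O)OH) but the -OH oxygen has H1; the =O is OX1, not OX2.
(C) has a hydroxyl group (-OH) but the oxygen has H1, not H0 bridging two carbons.
So the answer is (A).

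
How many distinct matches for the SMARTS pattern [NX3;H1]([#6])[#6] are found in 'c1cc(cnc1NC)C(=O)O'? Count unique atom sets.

1

[NX3;H1]([#6])[#6] is the SMARTS for a secondary amine: a trivalent nitrogen with one H, bonded to two carbons.
Exactly one fragment in the molecule meets all constraints, giving 1 match.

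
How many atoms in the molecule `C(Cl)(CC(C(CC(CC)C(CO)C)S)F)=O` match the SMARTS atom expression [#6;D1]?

2

Check the 16 heavy atoms by environment: 4× C (D2) → no; 5× C (D3) → no; 1× F (D1) → no; 2× O (D1) → no; 2× C (D1) → match; 1× Cl (D1) → no; 1× S (D1) → no.
That gives 2 matching atoms.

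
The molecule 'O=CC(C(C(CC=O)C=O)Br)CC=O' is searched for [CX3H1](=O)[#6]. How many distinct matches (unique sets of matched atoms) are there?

[CX3H1](=O)[#6] is the SMARTS for an aldehyde: an sp2 carbon with one H, double-bonded to O and single-bonded to carbon.
The molecule carries 4 separate instances of an aldehyde (-CHO) meeting every constraint; each maps to a distinct set of atoms, giving 4 matches.

4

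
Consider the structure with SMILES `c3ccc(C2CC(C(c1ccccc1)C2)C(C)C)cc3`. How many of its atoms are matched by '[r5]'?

The query [r5] means: r5 matches atoms in a five-membered ring.
Check the 20 heavy atoms by environment: 5× C (in 5-ring) → match; 12× c (aromatic, in 6-ring) → no; 3× C (acyclic) → no.
That gives 5 matching atoms.

5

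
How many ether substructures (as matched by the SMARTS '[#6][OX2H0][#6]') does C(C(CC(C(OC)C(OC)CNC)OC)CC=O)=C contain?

[#6][OX2H0][#6] is the SMARTS for an ether: an aliphatic oxygen bridging two carbons with no H on the oxygen.
The molecule carries 3 separate instances of a methoxy ether (-OCH3) meeting every constraint; each maps to a distinct set of atoms, giving 3 matches.

3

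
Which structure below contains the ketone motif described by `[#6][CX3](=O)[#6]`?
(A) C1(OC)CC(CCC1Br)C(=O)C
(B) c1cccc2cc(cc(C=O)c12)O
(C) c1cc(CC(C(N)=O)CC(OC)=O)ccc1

[#6][CX3](=O)[#6] describes a carbonyl carbon (no H) flanked by two carbons (a ketone).
(A) contains an acetyl/ketone group (-C(=O)CH3), which satisfies every atom and bond constraint.
(B) has an aldehyde (-CHO) but the carbonyl carbon has H1, so it is not flanked by two carbons.
(C) has a methyl-ester group (-C(=O)OCH3) but one neighbour of the carbonyl carbon is O, not C.
So the answer is (A).

A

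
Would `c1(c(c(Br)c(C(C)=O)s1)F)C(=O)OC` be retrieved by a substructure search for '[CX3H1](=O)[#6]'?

No

The pattern [CX3H1](=O)[#6] describes an sp2 carbon with one H, double-bonded to O and single-bonded to carbon — an aldehyde.
The closest candidate here is an acetyl/ketone group (-C(=O)CH3), but the carbonyl carbon has H0 (two carbon neighbours), not H1. No other fragment satisfies the full query, so there is no match.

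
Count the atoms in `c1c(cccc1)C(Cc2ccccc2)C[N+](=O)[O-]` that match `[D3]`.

4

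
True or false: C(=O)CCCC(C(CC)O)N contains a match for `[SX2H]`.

The pattern [SX2H] describes an aliphatic sulfur with two connections, one being H — a thiol.
The closest candidate here is a hydroxyl group (-OH), but it is an -OH, not an -SH. No other fragment satisfies the full query, so there is no match.

False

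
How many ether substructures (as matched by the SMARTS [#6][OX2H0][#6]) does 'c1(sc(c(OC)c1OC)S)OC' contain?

3

[#6][OX2H0][#6] is the SMARTS for an ether: an aliphatic oxygen bridging two carbons with no H on the oxygen.
The molecule carries 3 separate instances of a methoxy ether (-OCH3) meeting every constraint; each maps to a distinct set of atoms, giving 3 matches.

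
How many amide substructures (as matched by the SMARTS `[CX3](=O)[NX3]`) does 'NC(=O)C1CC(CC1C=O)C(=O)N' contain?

2

[CX3](=O)[NX3] is the SMARTS for an amide: a carbonyl carbon bonded to a trivalent nitrogen.
The molecule carries 2 separate instances of a primary amide (-C(=O)NH2) meeting every constraint; each maps to a distinct set of atoms, giving 2 matches.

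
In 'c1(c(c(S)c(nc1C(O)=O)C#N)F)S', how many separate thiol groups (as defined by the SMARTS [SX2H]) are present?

[SX2H] is the SMARTS for a thiol: an aliphatic sulfur with two connections, one being H.
The molecule carries 2 separate instances of a thiol (-SH) meeting every constraint; each maps to a distinct set of atoms, giving 2 matches.

2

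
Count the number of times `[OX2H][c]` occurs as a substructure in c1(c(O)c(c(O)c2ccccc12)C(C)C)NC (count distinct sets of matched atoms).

2

[OX2H][c] is the SMARTS for a phenol: a hydroxyl oxygen attached to an aromatic carbon.
The molecule carries 2 separate instances of a hydroxyl group (-OH) meeting every constraint; each maps to a distinct set of atoms, giving 2 matches.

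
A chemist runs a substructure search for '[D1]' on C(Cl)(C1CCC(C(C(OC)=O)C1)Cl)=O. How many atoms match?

5

Check the 14 heavy atoms by environment: 3× C (D2) → no; 5× C (D3) → no; 2× Cl (D1) → match; 2× O (D1) → match; 1× O (D2) → no; 1× C (D1) → match.
Summing the matching environments: 2 + 2 + 1 = 5 matching atoms.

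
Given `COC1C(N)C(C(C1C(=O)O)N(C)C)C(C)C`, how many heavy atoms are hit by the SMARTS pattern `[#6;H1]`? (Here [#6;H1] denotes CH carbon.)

The query [#6;H1] means: any carbon bearing exactly one hydrogen.
Check the 17 heavy atoms by environment: 6× C (H1) → match; 5× C (H3) → no; 1× C (H0) → no; 2× O (H0) → no; 1× O (H1) → no; 1× N (H2) → no; 1× N (H0) → no.
That gives 6 matching atoms.

6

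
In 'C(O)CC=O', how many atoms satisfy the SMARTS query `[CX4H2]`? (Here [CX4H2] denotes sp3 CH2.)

The query [CX4H2] means: sp3 carbon (X4) with exactly two hydrogens.
Check the 5 heavy atoms by environment: 2× C (H2, X4) → match; 1× C (H1, X3) → no; 1× O (H0, X1) → no; 1× O (H1, X2) → no.
That gives 2 matching atoms.

2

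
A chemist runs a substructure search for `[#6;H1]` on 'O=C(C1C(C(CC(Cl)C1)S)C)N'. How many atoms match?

4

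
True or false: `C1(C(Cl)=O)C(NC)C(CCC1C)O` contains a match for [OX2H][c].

False

The pattern [OX2H][c] describes a hydroxyl oxygen attached to an aromatic carbon — a phenol.
The closest candidate here is a hydroxyl group (-OH), but the -OH is on an aliphatic carbon, not an aromatic c. No other fragment satisfies the full query, so there is no match.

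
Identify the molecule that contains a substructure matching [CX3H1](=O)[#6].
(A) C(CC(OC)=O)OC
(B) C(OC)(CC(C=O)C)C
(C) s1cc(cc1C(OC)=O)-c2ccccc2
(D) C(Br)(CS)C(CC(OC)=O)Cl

B

[CX3H1](=O)[#6] describes an sp2 carbon with one H, double-bonded to O and single-bonded to carbon (an aldehyde).
(A) has a methyl-ester group (-C(=O)OCH3) but the carbonyl carbon has H0, not H1.
(B) contains an aldehyde (-CHO), which satisfies every atom and bond constraint.
(C) has a methyl-ester group (-C(=O)OCH3) but the carbonyl carbon has H0, not H1.
(D) has a methyl-ester group (-C(=O)OCH3) but the carbonyl carbon has H0, not H1.
So the answer is (B).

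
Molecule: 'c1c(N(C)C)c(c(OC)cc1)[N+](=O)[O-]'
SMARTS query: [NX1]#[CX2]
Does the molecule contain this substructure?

The pattern [NX1]#[CX2] describes a nitrogen triple-bonded to a two-connected carbon — a nitrile.
The closest candidate here is a nitro group (-[N+](=O)[O-]), but there is no C#N triple bond. No other fragment satisfies the full query, so there is no match.

No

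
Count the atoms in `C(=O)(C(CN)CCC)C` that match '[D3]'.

Check the 9 heavy atoms by environment: 3× C (D2) → no; 2× C (D3) → match; 1× N (D1) → no; 2× C (D1) → no; 1× O (D1) → no.
That gives 2 matching atoms.

2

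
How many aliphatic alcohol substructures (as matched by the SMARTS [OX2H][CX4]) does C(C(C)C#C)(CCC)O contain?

1

[OX2H][CX4] is the SMARTS for an aliphatic alcohol: a hydroxyl oxygen bound to an sp3 (X4) carbon.
Exactly one fragment in the molecule meets all constraints, giving 1 match.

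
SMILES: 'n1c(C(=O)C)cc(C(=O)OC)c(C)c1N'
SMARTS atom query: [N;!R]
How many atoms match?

1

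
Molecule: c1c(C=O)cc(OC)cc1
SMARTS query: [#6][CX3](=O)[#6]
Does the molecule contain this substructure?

The pattern [#6][CX3](=O)[#6] describes a carbonyl carbon (no H) flanked by two carbons — a ketone.
The closest candidate here is an aldehyde (-CHO), but the carbonyl carbon has H1, so it is not flanked by two carbons. No other fragment satisfies the full query, so there is no match.

No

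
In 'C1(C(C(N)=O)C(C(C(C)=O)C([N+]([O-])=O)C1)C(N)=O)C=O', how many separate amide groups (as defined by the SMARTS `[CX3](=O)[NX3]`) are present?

2

[CX3](=O)[NX3] is the SMARTS for an amide: a carbonyl carbon bonded to a trivalent nitrogen.
The molecule carries 2 separate instances of a primary amide (-C(=O)NH2) meeting every constraint; each maps to a distinct set of atoms, giving 2 matches.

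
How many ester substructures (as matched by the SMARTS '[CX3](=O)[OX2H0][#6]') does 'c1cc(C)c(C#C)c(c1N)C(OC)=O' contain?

1

[CX3](=O)[OX2H0][#6] is the SMARTS for an ester: a carbonyl carbon bonded to an oxygen that is itself bonded to carbon (no H on that O).
Exactly one fragment in the molecule meets all constraints, giving 1 match.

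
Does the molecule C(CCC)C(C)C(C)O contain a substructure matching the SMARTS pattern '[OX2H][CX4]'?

Yes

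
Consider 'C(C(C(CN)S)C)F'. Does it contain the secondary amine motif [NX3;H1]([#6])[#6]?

No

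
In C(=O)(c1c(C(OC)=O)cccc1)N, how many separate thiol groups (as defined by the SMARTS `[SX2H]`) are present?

0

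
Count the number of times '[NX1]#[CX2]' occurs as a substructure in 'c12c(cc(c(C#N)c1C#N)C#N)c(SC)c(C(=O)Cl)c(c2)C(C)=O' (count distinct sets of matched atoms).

[NX1]#[CX2] is the SMARTS for a nitrile: a nitrogen triple-bonded to a two-connected carbon.
The molecule carries 3 separate instances of a nitrile (-C#N) meeting every constraint; each maps to a distinct set of atoms, giving 3 matches.

3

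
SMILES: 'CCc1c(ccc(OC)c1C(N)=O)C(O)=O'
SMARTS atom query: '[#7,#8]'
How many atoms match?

5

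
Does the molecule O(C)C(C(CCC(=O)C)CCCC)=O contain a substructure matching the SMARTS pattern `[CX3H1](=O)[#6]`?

No

The pattern [CX3H1](=O)[#6] describes an sp2 carbon with one H, double-bonded to O and single-bonded to carbon — an aldehyde.
The closest candidate here is an acetyl/ketone group (-C(=O)CH3), but the carbonyl carbon has H0 (two carbon neighbours), not H1. No other fragment satisfies the full query, so there is no match.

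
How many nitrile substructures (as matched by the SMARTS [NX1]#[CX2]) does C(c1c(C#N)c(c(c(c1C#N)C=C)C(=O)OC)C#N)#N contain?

4

[NX1]#[CX2] is the SMARTS for a nitrile: a nitrogen triple-bonded to a two-connected carbon.
The molecule carries 4 separate instances of a nitrile (-C#N) meeting every constraint; each maps to a distinct set of atoms, giving 4 matches.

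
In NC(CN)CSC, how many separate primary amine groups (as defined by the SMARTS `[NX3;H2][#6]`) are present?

[NX3;H2][#6] is the SMARTS for a primary amine: a trivalent nitrogen with two H attached to carbon.
The molecule carries 2 separate instances of a primary amino group (-NH2) meeting every constraint; each maps to a distinct set of atoms, giving 2 matches.

2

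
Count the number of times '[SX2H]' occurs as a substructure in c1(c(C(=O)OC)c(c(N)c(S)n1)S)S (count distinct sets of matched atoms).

[SX2H] is the SMARTS for a thiol: an aliphatic sulfur with two connections, one being H.
The molecule carries 3 separate instances of a thiol (-SH) meeting every constraint; each maps to a distinct set of atoms, giving 3 matches.

3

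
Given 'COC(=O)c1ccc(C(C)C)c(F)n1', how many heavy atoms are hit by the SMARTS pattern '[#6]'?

10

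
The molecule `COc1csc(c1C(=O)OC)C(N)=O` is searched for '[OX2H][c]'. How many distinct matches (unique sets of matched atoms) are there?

0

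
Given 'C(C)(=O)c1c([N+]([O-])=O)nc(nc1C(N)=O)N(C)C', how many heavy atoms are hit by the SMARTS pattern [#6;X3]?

6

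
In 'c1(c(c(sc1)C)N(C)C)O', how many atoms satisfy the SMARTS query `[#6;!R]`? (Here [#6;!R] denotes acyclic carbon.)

3

Check the 10 heavy atoms by environment: 1× s (aromatic, in 5-ring) → no; 4× c (aromatic, in 5-ring) → no; 1× N (acyclic) → no; 3× C (acyclic) → match; 1× O (acyclic) → no.
That gives 3 matching atoms.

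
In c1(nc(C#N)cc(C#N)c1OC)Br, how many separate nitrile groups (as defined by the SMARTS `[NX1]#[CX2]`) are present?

[NX1]#[CX2] is the SMARTS for a nitrile: a nitrogen triple-bonded to a two-connected carbon.
The molecule carries 2 separate instances of a nitrile (-C#N) meeting every constraint; each maps to a distinct set of atoms, giving 2 matches.

2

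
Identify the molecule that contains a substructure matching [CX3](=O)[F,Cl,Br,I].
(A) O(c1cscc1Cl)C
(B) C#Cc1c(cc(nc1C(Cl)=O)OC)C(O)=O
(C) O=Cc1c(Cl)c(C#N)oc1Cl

B

[CX3](=O)[F,Cl,Br,I] describes a carbonyl carbon bonded to a halogen (an acyl halide).
(A) has a chloro substituent but the Cl is not on a carbonyl carbon.
(B) contains an acyl chloride (-C(=O)Cl), which satisfies every atom and bond constraint.
(C) has a chloro substituent but the Cl is not on a carbonyl carbon.
So the answer is (B).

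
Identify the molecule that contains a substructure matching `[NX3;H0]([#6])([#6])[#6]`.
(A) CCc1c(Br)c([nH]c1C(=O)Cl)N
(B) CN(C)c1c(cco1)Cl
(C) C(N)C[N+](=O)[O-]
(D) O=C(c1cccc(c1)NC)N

B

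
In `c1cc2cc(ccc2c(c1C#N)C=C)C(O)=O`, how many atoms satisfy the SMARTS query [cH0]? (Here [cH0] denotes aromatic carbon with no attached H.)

Check the 17 heavy atoms by environment: 5× c (aromatic, H0) → match; 5× c (aromatic, H1) → no; 2× C (H0) → no; 1× N (H0) → no; 1× O (H0) → no; 1× O (H1) → no; 1× C (H1) → no; 1× C (H2) → no.
That gives 5 matching atoms.

5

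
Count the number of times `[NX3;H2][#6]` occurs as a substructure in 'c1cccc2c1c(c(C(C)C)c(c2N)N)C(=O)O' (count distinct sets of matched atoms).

[NX3;H2][#6] is the SMARTS for a primary amine: a trivalent nitrogen with two H attached to carbon.
The molecule carries 2 separate instances of a primary amino group (-NH2) meeting every constraint; each maps to a distinct set of atoms, giving 2 matches.

2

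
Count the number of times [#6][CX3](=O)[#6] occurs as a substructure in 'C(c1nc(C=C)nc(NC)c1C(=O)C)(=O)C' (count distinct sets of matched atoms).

2

[#6][CX3](=O)[#6] is the SMARTS for a ketone: a carbonyl carbon (no H) flanked by two carbons.
The molecule carries 2 separate instances of an acetyl/ketone group (-C(=O)CH3) meeting every constraint; each maps to a distinct set of atoms, giving 2 matches.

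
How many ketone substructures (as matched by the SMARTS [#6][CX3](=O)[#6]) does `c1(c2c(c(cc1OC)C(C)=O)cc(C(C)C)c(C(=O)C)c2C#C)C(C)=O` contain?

3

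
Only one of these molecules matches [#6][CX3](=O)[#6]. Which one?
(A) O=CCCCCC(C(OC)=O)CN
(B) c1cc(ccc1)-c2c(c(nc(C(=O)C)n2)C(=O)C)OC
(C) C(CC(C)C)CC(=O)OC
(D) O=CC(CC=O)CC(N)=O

B

[#6][CX3](=O)[#6] describes a carbonyl carbon (no H) flanked by two carbons (a ketone).
(A) has a methyl-ester group (-C(=O)OCH3) but one neighbour of the carbonyl carbon is O, not C.
(B) contains an acetyl/ketone group (-C(=O)CH3), which satisfies every atom and bond constraint.
(C) has a methyl-ester group (-C(=O)OCH3) but one neighbour of the carbonyl carbon is O, not C.
(D) has an aldehyde (-CHO) but the carbonyl carbon has H1, so it is not flanked by two carbons.
So the answer is (B).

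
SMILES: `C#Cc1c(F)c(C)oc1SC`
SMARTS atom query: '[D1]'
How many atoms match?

4

Check the 11 heavy atoms by environment: 1× o (aromatic, D2) → no; 4× c (aromatic, D3) → no; 3× C (D1) → match; 1× F (D1) → match; 1× C (D2) → no; 1× S (D2) → no.
Summing the matching environments: 3 + 1 = 4 matching atoms.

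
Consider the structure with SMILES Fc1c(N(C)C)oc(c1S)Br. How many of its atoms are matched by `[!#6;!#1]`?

5

The query [!#6;!#1] means: not carbon and not hydrogen — any heteroatom.
Check the 11 heavy atoms by environment: 1× o (aromatic) → match; 4× c (aromatic) → no; 1× Br → match; 1× S → match; 1× F → match; 1× N → match; 2× C → no.
Summing the matching environments: 1 + 1 + 1 + 1 + 1 = 5 matching atoms.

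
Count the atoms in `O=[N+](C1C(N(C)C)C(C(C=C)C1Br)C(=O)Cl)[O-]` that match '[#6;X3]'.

3

The query [#6;X3] means: any carbon (aromatic or not) with three total connections.
Check the 17 heavy atoms by environment: 7× C (X4) → no; 1× Br (X1) → no; 1× N (charge +1, X3) → no; 1× O (charge -1, X1) → no; 2× O (X1) → no; 1× N (X3) → no; 3× C (X3) → match; 1× Cl (X1) → no.
That gives 3 matching atoms.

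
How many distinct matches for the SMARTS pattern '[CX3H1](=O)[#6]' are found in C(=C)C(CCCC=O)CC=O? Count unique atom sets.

2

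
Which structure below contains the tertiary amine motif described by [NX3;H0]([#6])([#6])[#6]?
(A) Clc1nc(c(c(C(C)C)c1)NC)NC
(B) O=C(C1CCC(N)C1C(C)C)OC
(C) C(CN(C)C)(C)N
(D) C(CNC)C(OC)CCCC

C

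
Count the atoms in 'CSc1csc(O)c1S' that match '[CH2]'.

0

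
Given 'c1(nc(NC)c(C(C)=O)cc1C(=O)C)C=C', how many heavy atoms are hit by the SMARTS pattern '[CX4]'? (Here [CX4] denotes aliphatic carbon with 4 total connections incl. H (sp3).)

3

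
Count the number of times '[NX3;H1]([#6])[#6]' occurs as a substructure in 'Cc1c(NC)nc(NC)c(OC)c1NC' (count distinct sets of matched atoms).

3

[NX3;H1]([#6])[#6] is the SMARTS for a secondary amine: a trivalent nitrogen with one H, bonded to two carbons.
The molecule carries 3 separate instances of an N-methylamino group (-NHCH3) meeting every constraint; each maps to a distinct set of atoms, giving 3 matches.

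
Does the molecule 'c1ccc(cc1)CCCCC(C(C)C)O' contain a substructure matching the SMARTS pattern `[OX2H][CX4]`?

Yes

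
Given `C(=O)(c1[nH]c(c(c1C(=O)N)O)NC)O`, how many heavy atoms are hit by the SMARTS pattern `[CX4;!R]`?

The query [CX4;!R] means: aliphatic carbon with four total connections, not in a ring.
Check the 14 heavy atoms by environment: 1× n (aromatic, X3, in 5-ring) → no; 4× c (aromatic, X3, in 5-ring) → no; 2× N (X3, acyclic) → no; 1× C (X4, acyclic) → match; 2× C (X3, acyclic) → no; 2× O (X1, acyclic) → no; 2× O (X2, acyclic) → no.
That gives 1 matching atom.

1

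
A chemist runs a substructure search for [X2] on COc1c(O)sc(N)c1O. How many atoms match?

4

Check the 10 heavy atoms by environment: 1× s (aromatic, X2) → match; 4× c (aromatic, X3) → no; 3× O (X2) → match; 1× C (X4) → no; 1× N (X3) → no.
Summing the matching environments: 1 + 3 = 4 matching atoms.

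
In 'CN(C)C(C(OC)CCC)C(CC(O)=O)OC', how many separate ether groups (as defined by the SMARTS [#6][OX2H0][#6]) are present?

[#6][OX2H0][#6] is the SMARTS for an ether: an aliphatic oxygen bridging two carbons with no H on the oxygen.
The molecule carries 2 separate instances of a methoxy ether (-OCH3) meeting every constraint; each maps to a distinct set of atoms, giving 2 matches.

2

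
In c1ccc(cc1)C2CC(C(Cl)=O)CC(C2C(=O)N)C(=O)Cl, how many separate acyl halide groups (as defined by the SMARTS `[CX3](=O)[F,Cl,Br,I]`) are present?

[CX3](=O)[F,Cl,Br,I] is the SMARTS for an acyl halide: a carbonyl carbon bonded to a halogen.
The molecule carries 2 separate instances of an acyl chloride (-C(=O)Cl) meeting every constraint; each maps to a distinct set of atoms, giving 2 matches.

2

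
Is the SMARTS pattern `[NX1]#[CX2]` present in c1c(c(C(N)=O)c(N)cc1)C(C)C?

No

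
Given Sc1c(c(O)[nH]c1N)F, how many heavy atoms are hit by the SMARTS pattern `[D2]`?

The query [D2] means: atom with exactly two heavy-atom neighbours.
Check the 9 heavy atoms by environment: 1× n (aromatic, D2) → match; 4× c (aromatic, D3) → no; 1× N (D1) → no; 1× S (D1) → no; 1× O (D1) → no; 1× F (D1) → no.
That gives 1 matching atom.

1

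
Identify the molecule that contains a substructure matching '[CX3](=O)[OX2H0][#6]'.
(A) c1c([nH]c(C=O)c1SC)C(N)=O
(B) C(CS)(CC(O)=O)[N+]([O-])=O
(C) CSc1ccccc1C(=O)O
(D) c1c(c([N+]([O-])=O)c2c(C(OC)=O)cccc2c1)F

[CX3](=O)[OX2H0][#6] describes a carbonyl carbon bonded to an oxygen that is itself bonded to carbon (no H on that O) (an ester).
(A) has a primary amide (-C(=O)NH2) but the carbonyl is bonded to N, not to an O-C linkage.
(B) has a carboxylic acid group (-C(=O)OH) but the singly-bonded O carries H (OX2H1, not H0).
(C) has a carboxylic acid group (-C(=O)OH) but the singly-bonded O carries H (OX2H1, not H0).
(D) contains a methyl-ester group (-C(=O)OCH3), which satisfies every atom and bond constraint.
So the answer is (D).

D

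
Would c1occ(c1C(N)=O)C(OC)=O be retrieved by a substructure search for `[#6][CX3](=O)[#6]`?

No

The pattern [#6][CX3](=O)[#6] describes a carbonyl carbon (no H) flanked by two carbons — a ketone.
The closest candidate here is a methyl-ester group (-C(=O)OCH3), but one neighbour of the carbonyl carbon is O, not C. No other fragment satisfies the full query, so there is no match.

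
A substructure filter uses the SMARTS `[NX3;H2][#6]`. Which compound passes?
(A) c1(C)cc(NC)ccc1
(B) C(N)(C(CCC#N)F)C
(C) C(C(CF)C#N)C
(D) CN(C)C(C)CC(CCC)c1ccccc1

B

[NX3;H2][#6] describes a trivalent nitrogen with two H attached to carbon (a primary amine).
(A) has an N-methylamino group (-NHCH3) but the nitrogen bears two carbons and only one H (H1), not H2.
(B) contains a primary amino group (-NH2), which satisfies every atom and bond constraint.
(C) has a nitrile (-C#N) but the nitrogen is NX1 (triple-bonded), not NX3 with two H.
(D) has a dimethylamino group (-N(CH3)2) but the nitrogen has H0, not H2.
So the answer is (B).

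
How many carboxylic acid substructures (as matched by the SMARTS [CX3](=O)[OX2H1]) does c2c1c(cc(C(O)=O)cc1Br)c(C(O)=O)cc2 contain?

[CX3](=O)[OX2H1] is the SMARTS for a carboxylic acid: an sp2 carbon double-bonded to O and single-bonded to an -OH oxygen.
The molecule carries 2 separate instances of a carboxylic acid group (-C(=O)OH) meeting every constraint; each maps to a distinct set of atoms, giving 2 matches.

2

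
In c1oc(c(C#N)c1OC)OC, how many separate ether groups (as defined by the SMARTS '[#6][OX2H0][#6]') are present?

[#6][OX2H0][#6] is the SMARTS for an ether: an aliphatic oxygen bridging two carbons with no H on the oxygen.
The molecule carries 2 separate instances of a methoxy ether (-OCH3) meeting every constraint; each maps to a distinct set of atoms, giving 2 matches.

2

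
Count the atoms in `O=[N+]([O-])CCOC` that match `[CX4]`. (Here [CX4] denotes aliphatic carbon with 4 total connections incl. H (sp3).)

3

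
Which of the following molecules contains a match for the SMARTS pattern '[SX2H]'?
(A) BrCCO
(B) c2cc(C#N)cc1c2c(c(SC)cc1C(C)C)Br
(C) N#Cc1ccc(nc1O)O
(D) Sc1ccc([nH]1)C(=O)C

D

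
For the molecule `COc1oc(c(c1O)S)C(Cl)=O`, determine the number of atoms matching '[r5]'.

5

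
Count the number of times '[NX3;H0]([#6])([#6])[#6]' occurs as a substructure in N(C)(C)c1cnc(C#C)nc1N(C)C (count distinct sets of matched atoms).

2

[NX3;H0]([#6])([#6])[#6] is the SMARTS for a tertiary amine: a trivalent nitrogen with no H, bonded to three carbons.
The molecule carries 2 separate instances of a dimethylamino group (-N(CH3)2) meeting every constraint; each maps to a distinct set of atoms, giving 2 matches.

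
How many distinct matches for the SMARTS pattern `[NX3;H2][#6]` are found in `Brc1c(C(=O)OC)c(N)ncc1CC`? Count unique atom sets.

1

[NX3;H2][#6] is the SMARTS for a primary amine: a trivalent nitrogen with two H attached to carbon.
Exactly one fragment in the molecule meets all constraints, giving 1 match.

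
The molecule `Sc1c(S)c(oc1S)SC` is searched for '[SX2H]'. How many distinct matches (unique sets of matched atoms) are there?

3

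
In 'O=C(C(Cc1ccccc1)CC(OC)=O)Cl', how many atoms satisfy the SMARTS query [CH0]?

2

The query [CH0] means: aliphatic carbon with no attached hydrogen.
Check the 16 heavy atoms by environment: 2× C (H2) → no; 1× C (H1) → no; 2× C (H0) → match; 3× O (H0) → no; 1× Cl (H0) → no; 1× C (H3) → no; 1× c (aromatic, H0) → no; 5× c (aromatic, H1) → no.
That gives 2 matching atoms.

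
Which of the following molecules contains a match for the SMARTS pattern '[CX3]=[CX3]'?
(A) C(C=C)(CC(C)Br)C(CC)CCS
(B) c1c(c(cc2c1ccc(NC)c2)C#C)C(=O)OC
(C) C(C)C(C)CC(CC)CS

A

[CX3]=[CX3] describes a non-aromatic C=C double bond between two sp2 carbons (an alkene).
(A) contains a vinyl group (-CH=CH2), which satisfies every atom and bond constraint.
(B) has an ethynyl group (-C#CH) but the C-C bond is a triple bond, not a double bond.
(C) has an ethyl group (-CH2CH3) but its C-C bond is a single bond between CX4 carbons, not CX3=CX3.
So the answer is (A).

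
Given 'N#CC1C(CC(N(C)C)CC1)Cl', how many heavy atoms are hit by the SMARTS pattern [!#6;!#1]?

3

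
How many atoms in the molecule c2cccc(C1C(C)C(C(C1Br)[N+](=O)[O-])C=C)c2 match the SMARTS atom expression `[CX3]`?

2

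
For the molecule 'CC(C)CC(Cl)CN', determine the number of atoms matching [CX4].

6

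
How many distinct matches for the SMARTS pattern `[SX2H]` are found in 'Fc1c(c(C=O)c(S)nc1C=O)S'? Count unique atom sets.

[SX2H] is the SMARTS for a thiol: an aliphatic sulfur with two connections, one being H.
The molecule carries 2 separate instances of a thiol (-SH) meeting every constraint; each maps to a distinct set of atoms, giving 2 matches.

2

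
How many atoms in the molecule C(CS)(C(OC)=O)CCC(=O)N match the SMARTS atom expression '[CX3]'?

2

Check the 12 heavy atoms by environment: 5× C (X4) → no; 1× S (X2) → no; 2× C (X3) → match; 2× O (X1) → no; 1× O (X2) → no; 1× N (X3) → no.
That gives 2 matching atoms.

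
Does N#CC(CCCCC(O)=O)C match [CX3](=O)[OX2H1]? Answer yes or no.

The pattern [CX3](=O)[OX2H1] describes an sp2 carbon double-bonded to O and single-bonded to an -OH oxygen — a carboxylic acid.
The molecule carries a carboxylic acid group (-C(=O)OH), whose atoms satisfy every constraint of the query, so the pattern matches.

Yes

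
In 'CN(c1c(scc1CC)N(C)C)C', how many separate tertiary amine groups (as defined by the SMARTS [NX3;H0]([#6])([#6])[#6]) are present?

2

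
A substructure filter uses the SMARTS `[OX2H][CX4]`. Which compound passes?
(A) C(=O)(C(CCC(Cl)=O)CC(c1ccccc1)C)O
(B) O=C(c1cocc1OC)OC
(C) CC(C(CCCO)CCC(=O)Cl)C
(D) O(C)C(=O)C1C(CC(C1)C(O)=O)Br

C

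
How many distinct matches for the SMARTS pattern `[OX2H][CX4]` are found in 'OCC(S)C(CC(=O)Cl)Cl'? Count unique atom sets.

[OX2H][CX4] is the SMARTS for an aliphatic alcohol: a hydroxyl oxygen bound to an sp3 (X4) carbon.
Exactly one fragment in the molecule meets all constraints, giving 1 match.

1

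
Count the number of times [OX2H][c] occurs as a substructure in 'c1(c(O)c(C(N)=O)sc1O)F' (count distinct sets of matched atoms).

2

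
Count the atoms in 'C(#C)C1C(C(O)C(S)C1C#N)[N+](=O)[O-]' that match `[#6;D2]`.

2

The query [#6;D2] means: any carbon bonded to exactly two heavy atoms.
Check the 14 heavy atoms by environment: 5× C (D3) → no; 1× N (charge +1, D3) → no; 1× O (charge -1, D1) → no; 2× O (D1) → no; 1× S (D1) → no; 2× C (D2) → match; 1× C (D1) → no; 1× N (D1) → no.
That gives 2 matching atoms.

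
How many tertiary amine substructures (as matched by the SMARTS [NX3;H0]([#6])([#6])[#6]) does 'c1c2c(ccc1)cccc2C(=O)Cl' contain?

[NX3;H0]([#6])([#6])[#6] is the SMARTS for a tertiary amine: a trivalent nitrogen with no H, bonded to three carbons.
No fragment in the molecule satisfies every constraint, giving 0 matches.

0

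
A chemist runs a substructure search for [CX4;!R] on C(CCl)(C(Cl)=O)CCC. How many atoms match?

5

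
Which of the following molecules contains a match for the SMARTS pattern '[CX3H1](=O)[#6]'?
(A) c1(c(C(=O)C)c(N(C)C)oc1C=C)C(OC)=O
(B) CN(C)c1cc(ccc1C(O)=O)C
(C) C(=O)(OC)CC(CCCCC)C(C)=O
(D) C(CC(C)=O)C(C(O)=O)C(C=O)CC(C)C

D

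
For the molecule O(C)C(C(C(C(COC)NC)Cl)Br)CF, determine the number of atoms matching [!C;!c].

6

The query [!C;!c] means: neither aliphatic nor aromatic carbon — same as [!#6].
Check the 15 heavy atoms by environment: 9× C → no; 1× Cl → match; 1× N → match; 1× Br → match; 2× O → match; 1× F → match.
Summing the matching environments: 1 + 1 + 1 + 2 + 1 = 6 matching atoms.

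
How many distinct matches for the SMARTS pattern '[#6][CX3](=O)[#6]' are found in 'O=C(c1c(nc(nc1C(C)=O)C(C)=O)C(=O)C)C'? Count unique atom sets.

4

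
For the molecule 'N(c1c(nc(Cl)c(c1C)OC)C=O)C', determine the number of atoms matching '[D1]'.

5

The query [D1] means: atom with exactly one heavy-atom neighbour (degree 1).
Check the 14 heavy atoms by environment: 1× n (aromatic, D2) → no; 5× c (aromatic, D3) → no; 3× C (D1) → match; 1× N (D2) → no; 1× Cl (D1) → match; 1× O (D2) → no; 1× C (D2) → no; 1× O (D1) → match.
Summing the matching environments: 3 + 1 + 1 = 5 matching atoms.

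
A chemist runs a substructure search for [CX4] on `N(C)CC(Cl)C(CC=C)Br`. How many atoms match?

5

Check the 10 heavy atoms by environment: 5× C (X4) → match; 1× Cl (X1) → no; 2× C (X3) → no; 1× N (X3) → no; 1× Br (X1) → no.
That gives 5 matching atoms.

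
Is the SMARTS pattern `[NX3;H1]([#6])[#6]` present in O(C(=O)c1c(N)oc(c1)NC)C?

Yes

The pattern [NX3;H1]([#6])[#6] describes a trivalent nitrogen with one H, bonded to two carbons — a secondary amine.
The molecule carries an N-methylamino group (-NHCH3), whose atoms satisfy every constraint of the query, so the pattern matches.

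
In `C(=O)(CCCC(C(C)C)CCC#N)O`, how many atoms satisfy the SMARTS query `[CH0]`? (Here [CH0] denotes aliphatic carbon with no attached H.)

2

The query [CH0] means: aliphatic carbon with no attached hydrogen.
Check the 14 heavy atoms by environment: 5× C (H2) → no; 2× C (H1) → no; 2× C (H0) → match; 1× N (H0) → no; 2× C (H3) → no; 1× O (H0) → no; 1× O (H1) → no.
That gives 2 matching atoms.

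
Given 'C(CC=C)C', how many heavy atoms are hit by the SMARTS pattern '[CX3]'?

2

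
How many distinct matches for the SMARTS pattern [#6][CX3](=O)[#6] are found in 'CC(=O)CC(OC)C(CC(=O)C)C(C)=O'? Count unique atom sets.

3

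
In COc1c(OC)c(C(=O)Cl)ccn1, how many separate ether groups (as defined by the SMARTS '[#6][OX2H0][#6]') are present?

[#6][OX2H0][#6] is the SMARTS for an ether: an aliphatic oxygen bridging two carbons with no H on the oxygen.
The molecule carries 2 separate instances of a methoxy ether (-OCH3) meeting every constraint; each maps to a distinct set of atoms, giving 2 matches.

2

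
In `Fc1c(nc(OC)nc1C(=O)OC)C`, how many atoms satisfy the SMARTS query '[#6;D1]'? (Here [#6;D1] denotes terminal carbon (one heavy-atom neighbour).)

3

Check the 14 heavy atoms by environment: 2× n (aromatic, D2) → no; 4× c (aromatic, D3) → no; 3× C (D1) → match; 2× O (D2) → no; 1× F (D1) → no; 1× C (D3) → no; 1× O (D1) → no.
That gives 3 matching atoms.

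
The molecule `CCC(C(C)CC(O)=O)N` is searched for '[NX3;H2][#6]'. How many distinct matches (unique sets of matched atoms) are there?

1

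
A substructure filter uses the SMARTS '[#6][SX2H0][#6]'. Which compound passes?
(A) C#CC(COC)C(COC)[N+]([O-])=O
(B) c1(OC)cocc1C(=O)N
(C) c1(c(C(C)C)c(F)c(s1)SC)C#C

[#6][SX2H0][#6] describes an aliphatic sulfur bridging two carbons with no H on the sulfur (a thioether).
(A) has a methoxy ether (-OCH3) but the bridging atom is O, not S.
(B) has a methoxy ether (-OCH3) but the bridging atom is O, not S.
(C) contains a methylthio ether (-SCH3), which satisfies every atom and bond constraint.
So the answer is (C).

C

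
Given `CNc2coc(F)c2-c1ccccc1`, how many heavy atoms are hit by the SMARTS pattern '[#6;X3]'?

10

Check the 14 heavy atoms by environment: 1× o (aromatic, X2) → no; 10× c (aromatic, X3) → match; 1× N (X3) → no; 1× C (X4) → no; 1× F (X1) → no.
That gives 10 matching atoms.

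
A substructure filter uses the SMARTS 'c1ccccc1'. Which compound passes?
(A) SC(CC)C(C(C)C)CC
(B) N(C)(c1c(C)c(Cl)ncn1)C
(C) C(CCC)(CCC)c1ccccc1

C

c1ccccc1 describes six aromatic carbons in a ring (a benzene ring).
(A) has a methyl group (-CH3) but no six-membered all-carbon aromatic ring is present.
(B) has a methyl group (-CH3) but no six-membered all-carbon aromatic ring is present.
(C) contains a phenyl ring, which satisfies every atom and bond constraint.
So the answer is (C).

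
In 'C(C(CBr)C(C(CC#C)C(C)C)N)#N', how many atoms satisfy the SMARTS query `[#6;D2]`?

Check the 14 heavy atoms by environment: 4× C (D2) → match; 4× C (D3) → no; 3× C (D1) → no; 2× N (D1) → no; 1× Br (D1) → no.
That gives 4 matching atoms.

4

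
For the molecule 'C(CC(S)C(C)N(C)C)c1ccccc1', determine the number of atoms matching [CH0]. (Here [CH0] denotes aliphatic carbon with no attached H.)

Check the 15 heavy atoms by environment: 2× C (H2) → no; 2× C (H1) → no; 3× C (H3) → no; 1× S (H1) → no; 1× c (aromatic, H0) → no; 5× c (aromatic, H1) → no; 1× N (H0) → no.
No environment satisfies the query, so 0 matching atoms.

0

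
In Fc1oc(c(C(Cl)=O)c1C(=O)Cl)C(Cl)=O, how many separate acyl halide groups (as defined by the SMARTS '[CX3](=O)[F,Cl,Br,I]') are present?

3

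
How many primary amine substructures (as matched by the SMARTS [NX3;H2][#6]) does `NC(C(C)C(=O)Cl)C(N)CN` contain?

3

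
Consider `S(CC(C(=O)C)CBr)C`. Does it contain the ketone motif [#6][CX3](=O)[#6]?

The pattern [#6][CX3](=O)[#6] describes a carbonyl carbon (no H) flanked by two carbons — a ketone.
The molecule carries an acetyl/ketone group (-C(=O)CH3), whose atoms satisfy every constraint of the query, so the pattern matches.

Yes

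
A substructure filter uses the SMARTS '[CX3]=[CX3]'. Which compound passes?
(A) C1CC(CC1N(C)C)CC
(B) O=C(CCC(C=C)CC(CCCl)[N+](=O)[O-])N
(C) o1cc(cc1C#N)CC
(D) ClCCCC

[CX3]=[CX3] describes a non-aromatic C=C double bond between two sp2 carbons (an alkene).
(A) has an ethyl group (-CH2CH3) but its C-C bond is a single bond between CX4 carbons, not CX3=CX3.
(B) contains a vinyl group (-CH=CH2), which satisfies every atom and bond constraint.
(C) has an ethyl group (-CH2CH3) but its C-C bond is a single bond between CX4 carbons, not CX3=CX3.
(D) has an ethyl group (-CH2CH3) but its C-C bond is a single bond between CX4 carbons, not CX3=CX3.
So the answer is (B).

B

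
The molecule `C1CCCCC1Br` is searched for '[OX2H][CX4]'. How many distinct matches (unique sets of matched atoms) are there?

0

[OX2H][CX4] is the SMARTS for an aliphatic alcohol: a hydroxyl oxygen bound to an sp3 (X4) carbon.
No fragment in the molecule satisfies every constraint, giving 0 matches.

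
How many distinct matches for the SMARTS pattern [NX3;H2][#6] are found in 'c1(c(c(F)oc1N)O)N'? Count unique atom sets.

[NX3;H2][#6] is the SMARTS for a primary amine: a trivalent nitrogen with two H attached to carbon.
The molecule carries 2 separate instances of a primary amino group (-NH2) meeting every constraint; each maps to a distinct set of atoms, giving 2 matches.

2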